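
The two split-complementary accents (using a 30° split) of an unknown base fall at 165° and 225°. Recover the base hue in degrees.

15°

The accents sit 30° either side of the complement, so the complement is their short-arc midpoint on the wheel.
Short-arc midpoint of 165° and 225°: 195°.
Base is 180° from the complement: 195 − 180 = 15°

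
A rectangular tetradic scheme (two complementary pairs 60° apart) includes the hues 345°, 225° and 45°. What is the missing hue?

165°

A rectangular tetradic uses two complementary pairs 60° apart: offsets 0°, 60°, 180°, 240°.
Among {45°, 225°, 345°}, 225° and 45° are a 180° pair.
The remaining hue 345° needs its own complement: 345 + 180 = 525 → 525 − 360 = 165°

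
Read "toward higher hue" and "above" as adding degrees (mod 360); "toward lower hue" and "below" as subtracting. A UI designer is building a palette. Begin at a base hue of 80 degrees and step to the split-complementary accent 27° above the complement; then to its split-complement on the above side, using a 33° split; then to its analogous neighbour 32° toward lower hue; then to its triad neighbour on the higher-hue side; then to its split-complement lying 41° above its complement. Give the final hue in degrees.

split-comp 27° ↑ +207°: 80 + 207 = 287°
split-comp 33° ↑ +213°: 287 + 213 = 500 → 500 − 360 = 140°
analog 32° ↓ −32°: 140 − 32 = 108°
triadic ↑ +120°: 108 + 120 = 228°
split-comp 41° ↑ +221°: 228 + 221 = 449 → 449 − 360 = 89°

89°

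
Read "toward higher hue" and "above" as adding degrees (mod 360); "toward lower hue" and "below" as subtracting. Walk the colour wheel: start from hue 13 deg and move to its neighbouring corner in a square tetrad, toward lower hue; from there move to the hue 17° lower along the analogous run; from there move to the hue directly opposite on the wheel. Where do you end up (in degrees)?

−90° (square ↓): 13 − 90 = -77 → -77 + 360 = 283°
−17° (analog 17° ↓): 283 − 17 = 266°
+180° (complement): 266 + 180 = 446 → 446 − 360 = 86°

86°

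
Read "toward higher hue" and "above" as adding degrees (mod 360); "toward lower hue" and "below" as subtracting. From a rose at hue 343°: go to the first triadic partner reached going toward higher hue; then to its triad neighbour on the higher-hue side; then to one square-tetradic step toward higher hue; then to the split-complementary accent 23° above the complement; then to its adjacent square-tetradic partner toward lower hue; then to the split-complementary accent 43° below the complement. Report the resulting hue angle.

343 + 120 = 463 → 463 − 360 = 103°   (triadic ↑)
103 + 120 = 223°   (triadic ↑)
223 + 90 = 313°   (square ↑)
313 + 203 = 516 → 516 − 360 = 156°   (split-comp 23° ↑)
156 − 90 = 66°   (square ↓)
66 + 137 = 203°   (split-comp 43° ↓)

203°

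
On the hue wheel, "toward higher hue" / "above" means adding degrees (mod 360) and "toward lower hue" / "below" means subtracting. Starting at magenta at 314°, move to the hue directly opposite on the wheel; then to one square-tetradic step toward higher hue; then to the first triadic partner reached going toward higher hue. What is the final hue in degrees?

344°

complement +180°: 314 + 180 = 494 → 494 − 360 = 134°
square ↑ +90°: 134 + 90 = 224°
triadic ↑ +120°: 224 + 120 = 344°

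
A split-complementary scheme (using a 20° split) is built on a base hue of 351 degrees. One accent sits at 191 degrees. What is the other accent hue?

151°

Split-complementary hues sit 20° either side of the complement.
Complement of the base 351°: 351 + 180 = 531 → 531 − 360 = 171°
The given accent 191° is 20° one side of 171°; the other accent sits 20° the other side: 171 − 20 = 151°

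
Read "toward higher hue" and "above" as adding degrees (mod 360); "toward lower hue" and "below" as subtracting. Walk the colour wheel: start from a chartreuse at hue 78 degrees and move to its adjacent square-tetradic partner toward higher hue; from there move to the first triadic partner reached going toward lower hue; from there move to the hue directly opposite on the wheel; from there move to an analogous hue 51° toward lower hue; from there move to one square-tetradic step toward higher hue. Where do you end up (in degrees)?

78 + 90 = 168°   (square ↑)
168 − 120 = 48°   (triadic ↓)
48 + 180 = 228°   (complement)
228 − 51 = 177°   (analog 51° ↓)
177 + 90 = 267°   (square ↑)

267°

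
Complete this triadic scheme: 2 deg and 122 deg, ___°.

242°

A triad places three hues 120° apart.
The full set through 2° is {2°, 122°, 242°}.
Given {2°, 122°}, the missing hue is 242°.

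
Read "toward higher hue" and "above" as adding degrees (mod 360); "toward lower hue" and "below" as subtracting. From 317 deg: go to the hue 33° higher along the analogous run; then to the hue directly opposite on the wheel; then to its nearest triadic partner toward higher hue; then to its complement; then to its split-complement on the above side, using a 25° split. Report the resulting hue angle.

315°

317 + 33 = 350°   (analog 33° ↑)
350 + 180 = 530 → 530 − 360 = 170°   (complement)
170 + 120 = 290°   (triadic ↑)
290 + 180 = 470 → 470 − 360 = 110°   (complement)
110 + 205 = 315°   (split-comp 25° ↑)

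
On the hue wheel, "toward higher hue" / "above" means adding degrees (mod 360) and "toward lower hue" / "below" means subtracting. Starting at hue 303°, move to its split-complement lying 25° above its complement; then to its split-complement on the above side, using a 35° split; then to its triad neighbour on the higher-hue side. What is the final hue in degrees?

123°

split-comp 25° ↑ +205°: 303 + 205 = 508 → 508 − 360 = 148°
split-comp 35° ↑ +215°: 148 + 215 = 363 → 363 − 360 = 3°
triadic ↑ +120°: 3 + 120 = 123°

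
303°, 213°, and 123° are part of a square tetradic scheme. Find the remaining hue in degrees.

33°

A square tetradic scheme places four hues every 90°.
The full set through 123° is {33°, 123°, 213°, 303°}.
Given {123°, 213°, 303°}, the missing hue is 33°.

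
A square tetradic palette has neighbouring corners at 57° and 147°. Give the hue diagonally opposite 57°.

A square tetradic scheme places four hues 90° apart; opposite corners are 180° apart.
57 + 180 = 237°

237°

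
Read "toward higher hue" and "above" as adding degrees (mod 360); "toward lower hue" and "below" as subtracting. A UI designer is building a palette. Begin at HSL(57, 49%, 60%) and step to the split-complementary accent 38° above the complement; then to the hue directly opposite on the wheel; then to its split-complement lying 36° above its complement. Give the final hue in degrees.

57 + 218 = 275°   (split-comp 38° ↑)
275 + 180 = 455 → 455 − 360 = 95°   (complement)
95 + 216 = 311°   (split-comp 36° ↑)

311°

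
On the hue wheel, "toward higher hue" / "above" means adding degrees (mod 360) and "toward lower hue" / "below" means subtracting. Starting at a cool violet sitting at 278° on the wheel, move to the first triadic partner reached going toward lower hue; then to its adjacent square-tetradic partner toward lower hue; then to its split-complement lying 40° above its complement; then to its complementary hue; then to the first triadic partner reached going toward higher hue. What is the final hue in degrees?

228°

triadic ↓ −120°: 278 − 120 = 158°
square ↓ −90°: 158 − 90 = 68°
split-comp 40° ↑ +220°: 68 + 220 = 288°
complement +180°: 288 + 180 = 468 → 468 − 360 = 108°
triadic ↑ +120°: 108 + 120 = 228°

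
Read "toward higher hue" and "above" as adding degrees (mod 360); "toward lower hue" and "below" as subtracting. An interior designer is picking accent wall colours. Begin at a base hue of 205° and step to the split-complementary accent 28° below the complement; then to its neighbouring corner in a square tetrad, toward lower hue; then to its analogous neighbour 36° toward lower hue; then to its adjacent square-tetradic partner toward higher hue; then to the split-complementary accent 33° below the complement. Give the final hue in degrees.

108°

205 + 152 = 357°   (split-comp 28° ↓)
357 − 90 = 267°   (square ↓)
267 − 36 = 231°   (analog 36° ↓)
231 + 90 = 321°   (square ↑)
321 + 147 = 468 → 468 − 360 = 108°   (split-comp 33° ↓)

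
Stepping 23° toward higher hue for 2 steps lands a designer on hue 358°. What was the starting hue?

2 steps of 23° (toward higher hue) give a net shift of +46°.
Start = end − shift: 358 − 46 = 312°

312°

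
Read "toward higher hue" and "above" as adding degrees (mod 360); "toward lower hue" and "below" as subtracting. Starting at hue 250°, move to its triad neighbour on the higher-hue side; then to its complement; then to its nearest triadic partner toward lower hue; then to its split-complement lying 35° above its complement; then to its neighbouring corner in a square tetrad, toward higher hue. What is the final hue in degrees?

triadic ↑ +120°: 250 + 120 = 370 → 370 − 360 = 10°
complement +180°: 10 + 180 = 190°
triadic ↓ −120°: 190 − 120 = 70°
split-comp 35° ↑ +215°: 70 + 215 = 285°
square ↑ +90°: 285 + 90 = 375 → 375 − 360 = 15°

15°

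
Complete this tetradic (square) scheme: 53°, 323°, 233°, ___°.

A square tetradic scheme places four hues every 90°.
The full set through 53° is {53°, 143°, 233°, 323°}.
Given {53°, 233°, 323°}, the missing hue is 143°.

143°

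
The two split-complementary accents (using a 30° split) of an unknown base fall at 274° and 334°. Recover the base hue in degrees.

The accents sit 30° either side of the complement, so the complement is their short-arc midpoint on the wheel.
Short-arc midpoint of 274° and 334°: 304°.
Base is 180° from the complement: 304 − 180 = 124°

124°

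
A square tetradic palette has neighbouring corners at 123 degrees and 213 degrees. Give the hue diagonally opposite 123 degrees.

303°

A square tetradic scheme places four hues 90° apart; opposite corners are 180° apart.
123 + 180 = 303°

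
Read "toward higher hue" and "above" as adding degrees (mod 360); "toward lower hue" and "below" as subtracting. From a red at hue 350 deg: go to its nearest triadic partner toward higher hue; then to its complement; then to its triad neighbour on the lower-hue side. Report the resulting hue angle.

170°

triadic ↑ +120°: 350 + 120 = 470 → 470 − 360 = 110°
complement +180°: 110 + 180 = 290°
triadic ↓ −120°: 290 − 120 = 170°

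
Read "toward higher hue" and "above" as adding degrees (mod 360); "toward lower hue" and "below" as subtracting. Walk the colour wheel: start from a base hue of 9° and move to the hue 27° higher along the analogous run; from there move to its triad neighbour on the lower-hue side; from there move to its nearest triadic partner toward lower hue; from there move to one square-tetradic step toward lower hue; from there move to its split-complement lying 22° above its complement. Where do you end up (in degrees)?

268°

analog 27° ↑ +27°: 9 + 27 = 36°
triadic ↓ −120°: 36 − 120 = -84 → -84 + 360 = 276°
triadic ↓ −120°: 276 − 120 = 156°
square ↓ −90°: 156 − 90 = 66°
split-comp 22° ↑ +202°: 66 + 202 = 268°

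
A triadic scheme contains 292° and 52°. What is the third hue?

172°

A triad spaces three hues 120° apart.
The full set is {52°, 172°, 292°}.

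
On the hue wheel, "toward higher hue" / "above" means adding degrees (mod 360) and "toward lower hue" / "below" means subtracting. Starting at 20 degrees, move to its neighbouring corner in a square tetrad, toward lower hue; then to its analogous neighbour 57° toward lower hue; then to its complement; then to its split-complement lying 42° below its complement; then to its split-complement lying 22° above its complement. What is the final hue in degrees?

33°

20 − 90 = -70 → -70 + 360 = 290°   (square ↓)
290 − 57 = 233°   (analog 57° ↓)
233 + 180 = 413 → 413 − 360 = 53°   (complement)
53 + 138 = 191°   (split-comp 42° ↓)
191 + 202 = 393 → 393 − 360 = 33°   (split-comp 22° ↑)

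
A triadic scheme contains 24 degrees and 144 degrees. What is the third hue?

264°

A triad spaces three hues 120° apart.
The full set is {24°, 144°, 264°}.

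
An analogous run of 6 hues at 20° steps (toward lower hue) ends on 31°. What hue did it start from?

131°

5 steps of 20° (toward lower hue) give a net shift of −100°.
Start = end − shift: 31 + 100 = 131°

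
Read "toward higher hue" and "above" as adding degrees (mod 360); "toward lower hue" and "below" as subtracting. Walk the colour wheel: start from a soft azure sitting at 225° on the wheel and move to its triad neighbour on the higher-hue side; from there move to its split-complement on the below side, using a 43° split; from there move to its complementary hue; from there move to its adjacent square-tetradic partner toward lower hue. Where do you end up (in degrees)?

212°

triadic ↑ +120°: 225 + 120 = 345°
split-comp 43° ↓ +137°: 345 + 137 = 482 → 482 − 360 = 122°
complement +180°: 122 + 180 = 302°
square ↓ −90°: 302 − 90 = 212°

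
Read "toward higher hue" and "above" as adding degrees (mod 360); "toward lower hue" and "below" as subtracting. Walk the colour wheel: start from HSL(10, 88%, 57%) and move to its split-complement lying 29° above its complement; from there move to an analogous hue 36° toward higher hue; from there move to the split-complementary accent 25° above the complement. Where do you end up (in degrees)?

100°

+209° (split-comp 29° ↑): 10 + 209 = 219°
+36° (analog 36° ↑): 219 + 36 = 255°
+205° (split-comp 25° ↑): 255 + 205 = 460 → 460 − 360 = 100°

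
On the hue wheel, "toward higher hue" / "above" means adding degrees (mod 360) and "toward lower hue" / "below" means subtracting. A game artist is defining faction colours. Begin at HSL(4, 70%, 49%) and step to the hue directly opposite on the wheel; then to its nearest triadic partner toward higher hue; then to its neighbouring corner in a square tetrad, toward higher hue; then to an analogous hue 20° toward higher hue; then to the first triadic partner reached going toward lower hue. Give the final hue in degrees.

4 + 180 = 184°   (complement)
184 + 120 = 304°   (triadic ↑)
304 + 90 = 394 → 394 − 360 = 34°   (square ↑)
34 + 20 = 54°   (analog 20° ↑)
54 − 120 = -66 → -66 + 360 = 294°   (triadic ↓)

294°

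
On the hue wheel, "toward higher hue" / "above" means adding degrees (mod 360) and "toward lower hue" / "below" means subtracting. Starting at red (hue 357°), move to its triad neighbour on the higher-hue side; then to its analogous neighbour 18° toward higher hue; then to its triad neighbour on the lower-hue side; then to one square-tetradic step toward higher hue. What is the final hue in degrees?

105°

357 + 120 = 477 → 477 − 360 = 117°   (triadic ↑)
117 + 18 = 135°   (analog 18° ↑)
135 − 120 = 15°   (triadic ↓)
15 + 90 = 105°   (square ↑)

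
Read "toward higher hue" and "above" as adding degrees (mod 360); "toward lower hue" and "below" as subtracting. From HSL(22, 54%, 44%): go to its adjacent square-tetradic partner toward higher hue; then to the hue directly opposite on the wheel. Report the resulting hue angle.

292°

+90° (square ↑): 22 + 90 = 112°
+180° (complement): 112 + 180 = 292°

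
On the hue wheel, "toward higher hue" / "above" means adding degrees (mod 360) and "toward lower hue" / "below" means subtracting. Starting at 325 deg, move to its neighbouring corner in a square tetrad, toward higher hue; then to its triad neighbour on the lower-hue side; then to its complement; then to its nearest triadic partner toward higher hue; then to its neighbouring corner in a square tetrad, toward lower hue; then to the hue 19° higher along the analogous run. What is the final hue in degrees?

square ↑ +90°: 325 + 90 = 415 → 415 − 360 = 55°
triadic ↓ −120°: 55 − 120 = -65 → -65 + 360 = 295°
complement +180°: 295 + 180 = 475 → 475 − 360 = 115°
triadic ↑ +120°: 115 + 120 = 235°
square ↓ −90°: 235 − 90 = 145°
analog 19° ↑ +19°: 145 + 19 = 164°

164°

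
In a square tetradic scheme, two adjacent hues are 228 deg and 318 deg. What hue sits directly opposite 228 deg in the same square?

A square tetradic scheme places four hues 90° apart; opposite corners are 180° apart.
228 + 180 = 408 → 408 − 360 = 48°

48°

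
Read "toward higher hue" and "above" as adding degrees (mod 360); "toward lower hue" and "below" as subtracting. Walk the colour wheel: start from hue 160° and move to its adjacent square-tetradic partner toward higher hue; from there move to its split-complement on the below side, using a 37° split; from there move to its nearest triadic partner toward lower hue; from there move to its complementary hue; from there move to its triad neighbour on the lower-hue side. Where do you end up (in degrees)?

333°

160 + 90 = 250°   (square ↑)
250 + 143 = 393 → 393 − 360 = 33°   (split-comp 37° ↓)
33 − 120 = -87 → -87 + 360 = 273°   (triadic ↓)
273 + 180 = 453 → 453 − 360 = 93°   (complement)
93 − 120 = -27 → -27 + 360 = 333°   (triadic ↓)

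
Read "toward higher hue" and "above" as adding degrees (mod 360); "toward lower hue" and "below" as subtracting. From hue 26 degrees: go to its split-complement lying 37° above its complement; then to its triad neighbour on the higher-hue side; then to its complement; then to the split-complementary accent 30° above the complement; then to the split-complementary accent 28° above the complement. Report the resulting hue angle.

241°

+217° (split-comp 37° ↑): 26 + 217 = 243°
+120° (triadic ↑): 243 + 120 = 363 → 363 − 360 = 3°
+180° (complement): 3 + 180 = 183°
+210° (split-comp 30° ↑): 183 + 210 = 393 → 393 − 360 = 33°
+208° (split-comp 28° ↑): 33 + 208 = 241°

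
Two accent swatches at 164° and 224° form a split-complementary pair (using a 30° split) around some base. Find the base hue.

14°

The accents sit 30° either side of the complement, so the complement is their short-arc midpoint on the wheel.
Short-arc midpoint of 164° and 224°: 194°.
Base is 180° from the complement: 194 − 180 = 14°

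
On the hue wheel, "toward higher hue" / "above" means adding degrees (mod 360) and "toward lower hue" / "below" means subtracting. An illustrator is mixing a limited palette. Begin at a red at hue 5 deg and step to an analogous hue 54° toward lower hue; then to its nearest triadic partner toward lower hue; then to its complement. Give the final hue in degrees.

11°

−54° (analog 54° ↓): 5 − 54 = -49 → -49 + 360 = 311°
−120° (triadic ↓): 311 − 120 = 191°
+180° (complement): 191 + 180 = 371 → 371 − 360 = 11°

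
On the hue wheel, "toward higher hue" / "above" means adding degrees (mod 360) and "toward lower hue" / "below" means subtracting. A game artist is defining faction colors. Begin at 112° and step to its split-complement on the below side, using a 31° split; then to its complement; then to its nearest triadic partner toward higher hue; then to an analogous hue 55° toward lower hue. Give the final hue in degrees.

146°

112 + 149 = 261°   (split-comp 31° ↓)
261 + 180 = 441 → 441 − 360 = 81°   (complement)
81 + 120 = 201°   (triadic ↑)
201 − 55 = 146°   (analog 55° ↓)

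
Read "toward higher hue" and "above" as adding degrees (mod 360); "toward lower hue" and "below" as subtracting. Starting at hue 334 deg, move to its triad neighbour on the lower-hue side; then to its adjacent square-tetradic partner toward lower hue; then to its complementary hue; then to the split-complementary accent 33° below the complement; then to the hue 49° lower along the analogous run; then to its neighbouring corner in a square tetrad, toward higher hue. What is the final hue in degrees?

132°

−120° (triadic ↓): 334 − 120 = 214°
−90° (square ↓): 214 − 90 = 124°
+180° (complement): 124 + 180 = 304°
+147° (split-comp 33° ↓): 304 + 147 = 451 → 451 − 360 = 91°
−49° (analog 49° ↓): 91 − 49 = 42°
+90° (square ↑): 42 + 90 = 132°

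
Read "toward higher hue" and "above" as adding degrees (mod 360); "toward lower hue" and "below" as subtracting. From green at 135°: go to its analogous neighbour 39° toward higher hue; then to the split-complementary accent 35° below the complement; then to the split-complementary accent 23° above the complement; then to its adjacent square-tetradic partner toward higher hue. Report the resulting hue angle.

252°

+39° (analog 39° ↑): 135 + 39 = 174°
+145° (split-comp 35° ↓): 174 + 145 = 319°
+203° (split-comp 23° ↑): 319 + 203 = 522 → 522 − 360 = 162°
+90° (square ↑): 162 + 90 = 252°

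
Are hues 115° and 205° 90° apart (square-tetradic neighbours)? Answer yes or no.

yes

Angular distance: |115 − 205| = 90 = 90°.
90° apart (square-tetradic neighbours) requires 90°.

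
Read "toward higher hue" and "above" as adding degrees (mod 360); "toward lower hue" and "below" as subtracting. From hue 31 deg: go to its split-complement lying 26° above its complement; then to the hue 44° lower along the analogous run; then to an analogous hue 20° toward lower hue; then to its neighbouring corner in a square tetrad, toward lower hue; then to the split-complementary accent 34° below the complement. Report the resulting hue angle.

+206° (split-comp 26° ↑): 31 + 206 = 237°
−44° (analog 44° ↓): 237 − 44 = 193°
−20° (analog 20° ↓): 193 − 20 = 173°
−90° (square ↓): 173 − 90 = 83°
+146° (split-comp 34° ↓): 83 + 146 = 229°

229°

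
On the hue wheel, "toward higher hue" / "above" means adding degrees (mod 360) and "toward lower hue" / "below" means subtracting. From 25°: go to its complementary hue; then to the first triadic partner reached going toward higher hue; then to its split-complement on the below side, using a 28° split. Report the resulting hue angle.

complement +180°: 25 + 180 = 205°
triadic ↑ +120°: 205 + 120 = 325°
split-comp 28° ↓ +152°: 325 + 152 = 477 → 477 − 360 = 117°

117°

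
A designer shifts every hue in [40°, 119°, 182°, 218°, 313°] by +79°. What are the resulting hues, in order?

40 + 79 = 119°
119 + 79 = 198°
182 + 79 = 261°
218 + 79 = 297°
313 + 79 = 392 → 392 − 360 = 32°

119°, 198°, 261°, 297°, 32°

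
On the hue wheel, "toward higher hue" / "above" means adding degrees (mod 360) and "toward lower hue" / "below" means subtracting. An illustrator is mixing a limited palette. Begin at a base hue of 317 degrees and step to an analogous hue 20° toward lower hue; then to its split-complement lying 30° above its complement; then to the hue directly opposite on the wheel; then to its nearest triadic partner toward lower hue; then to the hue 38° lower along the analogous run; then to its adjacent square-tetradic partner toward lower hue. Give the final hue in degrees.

analog 20° ↓ −20°: 317 − 20 = 297°
split-comp 30° ↑ +210°: 297 + 210 = 507 → 507 − 360 = 147°
complement +180°: 147 + 180 = 327°
triadic ↓ −120°: 327 − 120 = 207°
analog 38° ↓ −38°: 207 − 38 = 169°
square ↓ −90°: 169 − 90 = 79°

79°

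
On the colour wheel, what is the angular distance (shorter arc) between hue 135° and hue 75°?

|135 − 75| = 60.
60 ≤ 180, so the shorter arc is 60°.

60°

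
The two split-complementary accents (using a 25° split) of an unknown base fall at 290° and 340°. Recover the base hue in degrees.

135°

The accents sit 25° either side of the complement, so the complement is their short-arc midpoint on the wheel.
Short-arc midpoint of 290° and 340°: 315°.
Base is 180° from the complement: 315 − 180 = 135°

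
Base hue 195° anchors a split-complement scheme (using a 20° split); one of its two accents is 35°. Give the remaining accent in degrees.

Split-complementary hues sit 20° either side of the complement.
Complement of the base 195°: 195 + 180 = 375 → 375 − 360 = 15°
The given accent 35° is 20° one side of 15°; the other accent sits 20° the other side: 15 − 20 = -5 → -5 + 360 = 355°

355°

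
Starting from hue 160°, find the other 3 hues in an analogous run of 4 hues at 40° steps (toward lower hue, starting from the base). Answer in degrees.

Analogous hues sit every 40° along the wheel.
160 − 40 = 120°
160 − 80 = 80°
160 − 120 = 40°

120°, 80°, and 40°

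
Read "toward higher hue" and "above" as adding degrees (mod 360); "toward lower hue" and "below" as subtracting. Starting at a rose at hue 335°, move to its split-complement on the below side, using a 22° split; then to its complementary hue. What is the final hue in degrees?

313°

+158° (split-comp 22° ↓): 335 + 158 = 493 → 493 − 360 = 133°
+180° (complement): 133 + 180 = 313°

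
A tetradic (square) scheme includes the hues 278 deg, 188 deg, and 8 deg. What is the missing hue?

A square tetradic scheme places four hues every 90°.
The full set through 8° is {8°, 98°, 188°, 278°}.
Given {8°, 188°, 278°}, the missing hue is 98°.

98°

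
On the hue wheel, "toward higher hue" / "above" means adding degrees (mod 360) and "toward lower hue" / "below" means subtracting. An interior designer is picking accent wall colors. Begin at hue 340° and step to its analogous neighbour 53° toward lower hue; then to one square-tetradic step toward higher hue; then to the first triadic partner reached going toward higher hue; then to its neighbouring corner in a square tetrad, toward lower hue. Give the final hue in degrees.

47°

analog 53° ↓ −53°: 340 − 53 = 287°
square ↑ +90°: 287 + 90 = 377 → 377 − 360 = 17°
triadic ↑ +120°: 17 + 120 = 137°
square ↓ −90°: 137 − 90 = 47°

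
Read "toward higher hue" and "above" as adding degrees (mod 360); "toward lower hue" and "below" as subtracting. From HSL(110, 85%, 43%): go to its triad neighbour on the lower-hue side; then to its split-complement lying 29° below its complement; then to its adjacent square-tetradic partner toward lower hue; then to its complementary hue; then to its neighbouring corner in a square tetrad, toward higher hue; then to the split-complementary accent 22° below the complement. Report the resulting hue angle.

119°

triadic ↓ −120°: 110 − 120 = -10 → -10 + 360 = 350°
split-comp 29° ↓ +151°: 350 + 151 = 501 → 501 − 360 = 141°
square ↓ −90°: 141 − 90 = 51°
complement +180°: 51 + 180 = 231°
square ↑ +90°: 231 + 90 = 321°
split-comp 22° ↓ +158°: 321 + 158 = 479 → 479 − 360 = 119°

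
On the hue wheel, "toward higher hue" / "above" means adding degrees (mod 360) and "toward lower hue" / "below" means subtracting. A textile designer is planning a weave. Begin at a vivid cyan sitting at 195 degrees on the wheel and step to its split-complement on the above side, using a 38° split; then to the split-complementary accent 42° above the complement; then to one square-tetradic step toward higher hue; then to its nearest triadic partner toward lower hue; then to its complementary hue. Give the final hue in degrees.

195 + 218 = 413 → 413 − 360 = 53°   (split-comp 38° ↑)
53 + 222 = 275°   (split-comp 42° ↑)
275 + 90 = 365 → 365 − 360 = 5°   (square ↑)
5 − 120 = -115 → -115 + 360 = 245°   (triadic ↓)
245 + 180 = 425 → 425 − 360 = 65°   (complement)

65°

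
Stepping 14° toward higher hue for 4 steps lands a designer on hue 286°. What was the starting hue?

230°

4 steps of 14° (toward higher hue) give a net shift of +56°.
Start = end − shift: 286 − 56 = 230°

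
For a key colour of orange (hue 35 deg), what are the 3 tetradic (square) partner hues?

125°, 215°, and 305°

A square tetradic scheme places four hues every 90°.
35 + 90 = 125°
35 + 180 = 215°
35 + 270 = 305°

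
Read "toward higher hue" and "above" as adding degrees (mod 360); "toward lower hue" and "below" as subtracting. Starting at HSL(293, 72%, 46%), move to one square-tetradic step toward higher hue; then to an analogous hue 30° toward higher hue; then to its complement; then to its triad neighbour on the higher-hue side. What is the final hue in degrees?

353°

+90° (square ↑): 293 + 90 = 383 → 383 − 360 = 23°
+30° (analog 30° ↑): 23 + 30 = 53°
+180° (complement): 53 + 180 = 233°
+120° (triadic ↑): 233 + 120 = 353°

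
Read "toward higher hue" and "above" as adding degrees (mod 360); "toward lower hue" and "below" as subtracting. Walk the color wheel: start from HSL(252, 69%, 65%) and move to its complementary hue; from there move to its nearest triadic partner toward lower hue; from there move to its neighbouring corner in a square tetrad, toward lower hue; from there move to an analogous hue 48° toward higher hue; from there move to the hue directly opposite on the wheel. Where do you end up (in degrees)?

90°

complement +180°: 252 + 180 = 432 → 432 − 360 = 72°
triadic ↓ −120°: 72 − 120 = -48 → -48 + 360 = 312°
square ↓ −90°: 312 − 90 = 222°
analog 48° ↑ +48°: 222 + 48 = 270°
complement +180°: 270 + 180 = 450 → 450 − 360 = 90°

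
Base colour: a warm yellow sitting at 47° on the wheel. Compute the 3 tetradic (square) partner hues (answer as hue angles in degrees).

A square tetradic scheme places four hues every 90°.
47 + 90 = 137°
47 + 180 = 227°
47 + 270 = 317°

137°, 227°, 317°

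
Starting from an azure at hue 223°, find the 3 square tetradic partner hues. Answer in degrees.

A square tetradic scheme places four hues every 90°.
223 + 90 = 313°
223 + 180 = 403 → 403 − 360 = 43°
223 + 270 = 493 → 493 − 360 = 133°

313°, 43°, and 133°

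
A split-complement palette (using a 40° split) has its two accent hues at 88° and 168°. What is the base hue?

308°

The accents sit 40° either side of the complement, so the complement is their short-arc midpoint on the wheel.
Short-arc midpoint of 88° and 168°: 128°.
Base is 180° from the complement: 128 − 180 = -52 → -52 + 360 = 308°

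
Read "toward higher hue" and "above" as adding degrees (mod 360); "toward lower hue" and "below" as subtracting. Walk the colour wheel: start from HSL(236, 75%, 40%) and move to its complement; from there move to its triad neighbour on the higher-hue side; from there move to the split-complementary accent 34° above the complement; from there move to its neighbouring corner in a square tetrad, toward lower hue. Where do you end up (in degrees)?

300°

complement +180°: 236 + 180 = 416 → 416 − 360 = 56°
triadic ↑ +120°: 56 + 120 = 176°
split-comp 34° ↑ +214°: 176 + 214 = 390 → 390 − 360 = 30°
square ↓ −90°: 30 − 90 = -60 → -60 + 360 = 300°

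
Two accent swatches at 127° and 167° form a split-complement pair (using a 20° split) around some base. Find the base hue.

327°

The accents sit 20° either side of the complement, so the complement is their short-arc midpoint on the wheel.
Short-arc midpoint of 127° and 167°: 147°.
Base is 180° from the complement: 147 − 180 = -33 → -33 + 360 = 327°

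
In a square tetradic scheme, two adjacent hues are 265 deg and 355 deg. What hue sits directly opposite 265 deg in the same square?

A square tetradic scheme places four hues 90° apart; opposite corners are 180° apart.
265 + 180 = 445 → 445 − 360 = 85°

85°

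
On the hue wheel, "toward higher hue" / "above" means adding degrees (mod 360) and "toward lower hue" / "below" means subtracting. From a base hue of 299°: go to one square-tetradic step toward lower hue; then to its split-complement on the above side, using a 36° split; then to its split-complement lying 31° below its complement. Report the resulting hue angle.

−90° (square ↓): 299 − 90 = 209°
+216° (split-comp 36° ↑): 209 + 216 = 425 → 425 − 360 = 65°
+149° (split-comp 31° ↓): 65 + 149 = 214°

214°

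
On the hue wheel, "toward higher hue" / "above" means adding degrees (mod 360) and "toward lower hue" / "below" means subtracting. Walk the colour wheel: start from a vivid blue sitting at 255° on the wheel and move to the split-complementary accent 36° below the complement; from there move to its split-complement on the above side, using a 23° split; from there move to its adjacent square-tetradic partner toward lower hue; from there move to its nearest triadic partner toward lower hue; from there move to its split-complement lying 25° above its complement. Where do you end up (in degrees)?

237°

split-comp 36° ↓ +144°: 255 + 144 = 399 → 399 − 360 = 39°
split-comp 23° ↑ +203°: 39 + 203 = 242°
square ↓ −90°: 242 − 90 = 152°
triadic ↓ −120°: 152 − 120 = 32°
split-comp 25° ↑ +205°: 32 + 205 = 237°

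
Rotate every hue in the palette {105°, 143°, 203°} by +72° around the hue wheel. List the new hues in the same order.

177°, 215°, 275°

105 + 72 = 177°
143 + 72 = 215°
203 + 72 = 275°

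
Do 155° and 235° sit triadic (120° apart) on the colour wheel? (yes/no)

no

Angular distance: |155 − 235| = 80 = 80°.
Triadic (120° apart) requires 120°.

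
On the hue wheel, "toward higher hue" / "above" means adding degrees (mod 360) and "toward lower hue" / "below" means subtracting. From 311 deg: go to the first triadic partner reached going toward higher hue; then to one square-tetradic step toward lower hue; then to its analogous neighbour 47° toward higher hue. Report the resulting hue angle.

+120° (triadic ↑): 311 + 120 = 431 → 431 − 360 = 71°
−90° (square ↓): 71 − 90 = -19 → -19 + 360 = 341°
+47° (analog 47° ↑): 341 + 47 = 388 → 388 − 360 = 28°

28°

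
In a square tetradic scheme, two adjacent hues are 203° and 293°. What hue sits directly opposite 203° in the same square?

23°

A square tetradic scheme places four hues 90° apart; opposite corners are 180° apart.
203 + 180 = 383 → 383 − 360 = 23°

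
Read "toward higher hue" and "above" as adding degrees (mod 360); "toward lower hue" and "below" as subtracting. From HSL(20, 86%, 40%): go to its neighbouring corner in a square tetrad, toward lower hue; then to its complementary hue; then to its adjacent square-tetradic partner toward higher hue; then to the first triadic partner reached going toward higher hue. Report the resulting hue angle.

320°

−90° (square ↓): 20 − 90 = -70 → -70 + 360 = 290°
+180° (complement): 290 + 180 = 470 → 470 − 360 = 110°
+90° (square ↑): 110 + 90 = 200°
+120° (triadic ↑): 200 + 120 = 320°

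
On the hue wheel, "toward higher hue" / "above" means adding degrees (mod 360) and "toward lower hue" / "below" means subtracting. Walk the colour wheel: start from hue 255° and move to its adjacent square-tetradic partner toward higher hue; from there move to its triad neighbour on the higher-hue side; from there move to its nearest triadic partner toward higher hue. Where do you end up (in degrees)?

225°

+90° (square ↑): 255 + 90 = 345°
+120° (triadic ↑): 345 + 120 = 465 → 465 − 360 = 105°
+120° (triadic ↑): 105 + 120 = 225°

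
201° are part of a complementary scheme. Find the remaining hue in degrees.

The complement sits 180° across the wheel.
The full set through 201° is {21°, 201°}.
Given {201°}, the missing hue is 21°.

21°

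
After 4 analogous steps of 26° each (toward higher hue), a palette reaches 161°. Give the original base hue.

57°

4 steps of 26° (toward higher hue) give a net shift of +104°.
Start = end − shift: 161 − 104 = 57°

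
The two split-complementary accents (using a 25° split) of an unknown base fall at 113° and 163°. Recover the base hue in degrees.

The accents sit 25° either side of the complement, so the complement is their short-arc midpoint on the wheel.
Short-arc midpoint of 113° and 163°: 138°.
Base is 180° from the complement: 138 − 180 = -42 → -42 + 360 = 318°

318°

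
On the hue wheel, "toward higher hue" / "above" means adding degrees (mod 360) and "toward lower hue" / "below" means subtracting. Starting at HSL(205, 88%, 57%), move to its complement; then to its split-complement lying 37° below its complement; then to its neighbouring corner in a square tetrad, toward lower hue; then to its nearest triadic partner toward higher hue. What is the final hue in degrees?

205 + 180 = 385 → 385 − 360 = 25°   (complement)
25 + 143 = 168°   (split-comp 37° ↓)
168 − 90 = 78°   (square ↓)
78 + 120 = 198°   (triadic ↑)

198°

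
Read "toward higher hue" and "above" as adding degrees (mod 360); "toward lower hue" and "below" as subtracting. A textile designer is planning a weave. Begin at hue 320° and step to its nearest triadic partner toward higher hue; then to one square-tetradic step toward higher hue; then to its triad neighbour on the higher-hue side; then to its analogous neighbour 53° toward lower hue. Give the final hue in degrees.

+120° (triadic ↑): 320 + 120 = 440 → 440 − 360 = 80°
+90° (square ↑): 80 + 90 = 170°
+120° (triadic ↑): 170 + 120 = 290°
−53° (analog 53° ↓): 290 − 53 = 237°

237°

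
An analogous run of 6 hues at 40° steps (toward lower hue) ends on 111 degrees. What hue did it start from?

311°

5 steps of 40° (toward lower hue) give a net shift of −200°.
Start = end − shift: 111 + 200 = 311°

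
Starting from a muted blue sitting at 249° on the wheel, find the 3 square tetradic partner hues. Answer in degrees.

339°, 69°, 159°

A square tetradic scheme places four hues every 90°.
249 + 90 = 339°
249 + 180 = 429 → 429 − 360 = 69°
249 + 270 = 519 → 519 − 360 = 159°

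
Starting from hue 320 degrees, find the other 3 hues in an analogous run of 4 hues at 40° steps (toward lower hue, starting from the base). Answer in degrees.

320 − 40 = 280°
320 − 80 = 240°
320 − 120 = 200°

280°, 240°, and 200°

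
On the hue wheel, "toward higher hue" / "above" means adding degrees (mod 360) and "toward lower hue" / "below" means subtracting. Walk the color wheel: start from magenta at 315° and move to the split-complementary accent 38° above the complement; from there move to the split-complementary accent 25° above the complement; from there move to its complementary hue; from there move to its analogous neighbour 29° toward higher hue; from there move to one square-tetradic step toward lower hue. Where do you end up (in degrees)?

137°

+218° (split-comp 38° ↑): 315 + 218 = 533 → 533 − 360 = 173°
+205° (split-comp 25° ↑): 173 + 205 = 378 → 378 − 360 = 18°
+180° (complement): 18 + 180 = 198°
+29° (analog 29° ↑): 198 + 29 = 227°
−90° (square ↓): 227 − 90 = 137°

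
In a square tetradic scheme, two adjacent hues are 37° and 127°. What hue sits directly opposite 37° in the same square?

217°

A square tetradic scheme places four hues 90° apart; opposite corners are 180° apart.
37 + 180 = 217°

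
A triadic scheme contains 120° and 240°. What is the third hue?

0°

A triad spaces three hues 120° apart.
The full set is {0°, 120°, 240°}.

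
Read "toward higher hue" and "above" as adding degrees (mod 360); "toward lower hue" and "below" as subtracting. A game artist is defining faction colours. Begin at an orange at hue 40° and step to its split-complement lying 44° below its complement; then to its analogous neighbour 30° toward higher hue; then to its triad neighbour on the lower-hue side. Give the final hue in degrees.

split-comp 44° ↓ +136°: 40 + 136 = 176°
analog 30° ↑ +30°: 176 + 30 = 206°
triadic ↓ −120°: 206 − 120 = 86°

86°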